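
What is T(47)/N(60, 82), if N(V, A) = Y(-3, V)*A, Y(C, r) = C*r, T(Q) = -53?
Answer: 53/14760 ≈ 0.0035908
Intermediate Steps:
N(V, A) = -3*A*V (N(V, A) = (-3*V)*A = -3*A*V)
T(47)/N(60, 82) = -53/((-3*82*60)) = -53/(-14760) = -53*(-1/14760) = 53/14760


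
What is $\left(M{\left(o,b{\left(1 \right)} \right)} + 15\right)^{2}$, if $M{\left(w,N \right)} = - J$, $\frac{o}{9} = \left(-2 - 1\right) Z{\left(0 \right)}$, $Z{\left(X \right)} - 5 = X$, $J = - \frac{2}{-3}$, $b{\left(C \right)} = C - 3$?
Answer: $\frac{1849}{9} \approx 205.44$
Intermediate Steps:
$b{\left(C \right)} = -3 + C$ ($b{\left(C \right)} = C - 3 = -3 + C$)
$J = \frac{2}{3}$ ($J = \left(-2\right) \left(- \frac{1}{3}\right) = \frac{2}{3} \approx 0.66667$)
$Z{\left(X \right)} = 5 + X$
$o = -135$ ($o = 9 \left(-2 - 1\right) \left(5 + 0\right) = 9 \left(\left(-3\right) 5\right) = 9 \left(-15\right) = -135$)
$M{\left(w,N \right)} = - \frac{2}{3}$ ($M{\left(w,N \right)} = \left(-1\right) \frac{2}{3} = - \frac{2}{3}$)
$\left(M{\left(o,b{\left(1 \right)} \right)} + 15\right)^{2} = \left(- \frac{2}{3} + 15\right)^{2} = \left(\frac{43}{3}\right)^{2} = \frac{1849}{9}$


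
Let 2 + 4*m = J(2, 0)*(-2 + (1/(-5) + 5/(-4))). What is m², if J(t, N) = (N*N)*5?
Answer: ¼ ≈ 0.25000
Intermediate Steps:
J(t, N) = 5*N² (J(t, N) = N²*5 = 5*N²)
m = -½ (m = -½ + ((5*0²)*(-2 + (1/(-5) + 5/(-4))))/4 = -½ + ((5*0)*(-2 + (1*(-⅕) + 5*(-¼))))/4 = -½ + (0*(-2 + (-⅕ - 5/4)))/4 = -½ + (0*(-2 - 29/20))/4 = -½ + (0*(-69/20))/4 = -½ + (¼)*0 = -½ + 0 = -½ ≈ -0.50000)
m² = (-½)² = ¼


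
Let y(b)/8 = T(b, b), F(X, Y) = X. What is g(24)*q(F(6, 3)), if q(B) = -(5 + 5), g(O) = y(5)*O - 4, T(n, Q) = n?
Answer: -9560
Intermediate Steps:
y(b) = 8*b
g(O) = -4 + 40*O (g(O) = (8*5)*O - 4 = 40*O - 4 = -4 + 40*O)
q(B) = -10 (q(B) = -1*10 = -10)
g(24)*q(F(6, 3)) = (-4 + 40*24)*(-10) = (-4 + 960)*(-10) = 956*(-10) = -9560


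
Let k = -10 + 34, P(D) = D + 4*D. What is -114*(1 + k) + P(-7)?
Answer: -2885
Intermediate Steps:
P(D) = 5*D
k = 24
-114*(1 + k) + P(-7) = -114*(1 + 24) + 5*(-7) = -114*25 - 35 = -2850 - 35 = -2885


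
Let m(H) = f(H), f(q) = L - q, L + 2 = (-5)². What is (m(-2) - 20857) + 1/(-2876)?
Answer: -59912833/2876 ≈ -20832.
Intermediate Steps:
L = 23 (L = -2 + (-5)² = -2 + 25 = 23)
f(q) = 23 - q
m(H) = 23 - H
(m(-2) - 20857) + 1/(-2876) = ((23 - 1*(-2)) - 20857) + 1/(-2876) = ((23 + 2) - 20857) - 1/2876 = (25 - 20857) - 1/2876 = -20832 - 1/2876 = -59912833/2876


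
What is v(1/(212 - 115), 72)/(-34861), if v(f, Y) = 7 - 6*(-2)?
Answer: -19/34861 ≈ -0.00054502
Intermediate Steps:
v(f, Y) = 19 (v(f, Y) = 7 + 12 = 19)
v(1/(212 - 115), 72)/(-34861) = 19/(-34861) = 19*(-1/34861) = -19/34861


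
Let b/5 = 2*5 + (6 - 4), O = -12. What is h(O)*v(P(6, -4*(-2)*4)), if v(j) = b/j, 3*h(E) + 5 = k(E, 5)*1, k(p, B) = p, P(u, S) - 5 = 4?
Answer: -340/9 ≈ -37.778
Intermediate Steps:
P(u, S) = 9 (P(u, S) = 5 + 4 = 9)
b = 60 (b = 5*(2*5 + (6 - 4)) = 5*(10 + 2) = 5*12 = 60)
h(E) = -5/3 + E/3 (h(E) = -5/3 + (E*1)/3 = -5/3 + E/3)
v(j) = 60/j
h(O)*v(P(6, -4*(-2)*4)) = (-5/3 + (1/3)*(-12))*(60/9) = (-5/3 - 4)*(60*(1/9)) = -17/3*20/3 = -340/9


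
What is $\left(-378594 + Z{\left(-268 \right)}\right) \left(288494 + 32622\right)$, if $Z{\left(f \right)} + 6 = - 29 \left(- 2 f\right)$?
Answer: $-126565944704$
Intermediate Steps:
$Z{\left(f \right)} = -6 + 58 f$ ($Z{\left(f \right)} = -6 - 29 \left(- 2 f\right) = -6 + 58 f$)
$\left(-378594 + Z{\left(-268 \right)}\right) \left(288494 + 32622\right) = \left(-378594 + \left(-6 + 58 \left(-268\right)\right)\right) \left(288494 + 32622\right) = \left(-378594 - 15550\right) 321116 = \left(-394144\right) 321116 = -126565944704$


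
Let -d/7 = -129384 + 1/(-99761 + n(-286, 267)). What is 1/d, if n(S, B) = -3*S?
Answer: 14129/12796465753 ≈ 1.1041e-6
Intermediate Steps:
d = 12796465753/14129 (d = -7*(-129384 + 1/(-99761 - 3*(-286))) = -7*(-129384 + 1/(-99761 + 858)) = -7*(-129384 + 1/(-98903)) = -7*(-129384 - 1/98903) = -7*(-12796465753/98903) = 12796465753/14129 ≈ 9.0569e+5)
1/d = 1/(12796465753/14129) = 14129/12796465753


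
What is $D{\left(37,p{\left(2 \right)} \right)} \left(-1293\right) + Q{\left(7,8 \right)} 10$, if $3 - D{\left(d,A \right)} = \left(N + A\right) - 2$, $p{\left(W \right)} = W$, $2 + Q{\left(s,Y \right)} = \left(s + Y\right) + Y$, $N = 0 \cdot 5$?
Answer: $-3669$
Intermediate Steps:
$N = 0$
$Q{\left(s,Y \right)} = -2 + s + 2 Y$ ($Q{\left(s,Y \right)} = -2 + \left(\left(s + Y\right) + Y\right) = -2 + \left(\left(Y + s\right) + Y\right) = -2 + \left(s + 2 Y\right) = -2 + s + 2 Y$)
$D{\left(d,A \right)} = 5 - A$ ($D{\left(d,A \right)} = 3 - \left(\left(0 + A\right) - 2\right) = 3 - \left(A - 2\right) = 3 - \left(-2 + A\right) = 5 - A$)
$D{\left(37,p{\left(2 \right)} \right)} \left(-1293\right) + Q{\left(7,8 \right)} 10 = \left(5 - 2\right) \left(-1293\right) + \left(-2 + 7 + 2 \cdot 8\right) 10 = \left(5 - 2\right) \left(-1293\right) + \left(-2 + 7 + 16\right) 10 = 3 \left(-1293\right) + 21 \cdot 10 = -3879 + 210 = -3669$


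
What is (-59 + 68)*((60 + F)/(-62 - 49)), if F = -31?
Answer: -87/37 ≈ -2.3514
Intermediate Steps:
(-59 + 68)*((60 + F)/(-62 - 49)) = (-59 + 68)*((60 - 31)/(-62 - 49)) = 9*(29/(-111)) = 9*(29*(-1/111)) = 9*(-29/111) = -87/37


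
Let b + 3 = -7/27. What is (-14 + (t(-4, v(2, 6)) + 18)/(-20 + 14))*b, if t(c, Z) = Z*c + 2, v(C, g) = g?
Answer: 3520/81 ≈ 43.457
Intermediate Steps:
t(c, Z) = 2 + Z*c
b = -88/27 (b = -3 - 7/27 = -88/27 ≈ -3.2593)
(-14 + (t(-4, v(2, 6)) + 18)/(-20 + 14))*b = (-14 + ((2 + 6*(-4)) + 18)/(-20 + 14))*(-88/27) = (-14 + ((2 - 24) + 18)/(-6))*(-88/27) = (-14 + (-22 + 18)*(-⅙))*(-88/27) = (-14 - 4*(-⅙))*(-88/27) = (-14 + ⅔)*(-88/27) = -40/3*(-88/27) = 3520/81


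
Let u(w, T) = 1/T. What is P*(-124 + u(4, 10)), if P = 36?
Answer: -22302/5 ≈ -4460.4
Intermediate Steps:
P*(-124 + u(4, 10)) = 36*(-124 + 1/10) = 36*(-124 + ⅒) = 36*(-1239/10) = -22302/5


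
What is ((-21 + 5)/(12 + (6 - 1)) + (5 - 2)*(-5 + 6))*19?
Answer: 665/17 ≈ 39.118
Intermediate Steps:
((-21 + 5)/(12 + (6 - 1)) + (5 - 2)*(-5 + 6))*19 = (-16/(12 + 5) + 3*1)*19 = (-16/17 + 3)*19 = (35/17)*19 = 665/17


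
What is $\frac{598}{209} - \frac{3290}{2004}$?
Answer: $\frac{255391}{209418} \approx 1.2195$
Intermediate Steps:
$\frac{598}{209} - \frac{3290}{2004} = 598 \cdot \frac{1}{209} - \frac{1645}{1002} = \frac{598}{209} - \frac{1645}{1002} = \frac{255391}{209418}$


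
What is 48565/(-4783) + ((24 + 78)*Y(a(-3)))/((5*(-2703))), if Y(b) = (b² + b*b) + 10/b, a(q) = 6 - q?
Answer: -129870413/11407455 ≈ -11.385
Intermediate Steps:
Y(b) = 2*b² + 10/b (Y(b) = (b² + b²) + 10/b = 2*b² + 10/b)
48565/(-4783) + ((24 + 78)*Y(a(-3)))/((5*(-2703))) = 48565/(-4783) + ((24 + 78)*(2*(5 + (6 - 1*(-3))³)/(6 - 1*(-3))))/((5*(-2703))) = 48565*(-1/4783) + (102*(2*(5 + (6 + 3)³)/(6 + 3)))/(-13515) = -48565/4783 + (102*(2*(5 + 9³)/9))*(-1/13515) = -48565/4783 + (102*(2*(⅑)*(5 + 729)))*(-1/13515) = -48565/4783 + (102*(2*(⅑)*734))*(-1/13515) = -48565/4783 + (102*(1468/9))*(-1/13515) = -48565/4783 + (49912/3)*(-1/13515) = -48565/4783 - 2936/2385 = -129870413/11407455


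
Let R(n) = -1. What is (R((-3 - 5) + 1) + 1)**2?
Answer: 0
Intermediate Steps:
(R((-3 - 5) + 1) + 1)**2 = (-1 + 1)**2 = 0**2 = 0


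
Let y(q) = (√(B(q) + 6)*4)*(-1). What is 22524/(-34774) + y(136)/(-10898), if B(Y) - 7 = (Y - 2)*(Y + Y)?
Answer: -11262/17387 + 38*√101/5449 ≈ -0.57764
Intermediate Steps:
B(Y) = 7 + 2*Y*(-2 + Y) (B(Y) = 7 + (Y - 2)*(Y + Y) = 7 + (-2 + Y)*(2*Y) = 7 + 2*Y*(-2 + Y))
y(q) = -4*√(13 - 4*q + 2*q²) (y(q) = (√((7 - 4*q + 2*q²) + 6)*4)*(-1) = (√(13 - 4*q + 2*q²)*4)*(-1) = (4*√(13 - 4*q + 2*q²))*(-1) = -4*√(13 - 4*q + 2*q²))
22524/(-34774) + y(136)/(-10898) = 22524/(-34774) - 4*√(13 - 4*136 + 2*136²)/(-10898) = 22524*(-1/34774) - 4*√(13 - 544 + 2*18496)*(-1/10898) = -11262/17387 - 4*√(13 - 544 + 36992)*(-1/10898) = -11262/17387 - 76*√101*(-1/10898) = -11262/17387 + 38*√101/5449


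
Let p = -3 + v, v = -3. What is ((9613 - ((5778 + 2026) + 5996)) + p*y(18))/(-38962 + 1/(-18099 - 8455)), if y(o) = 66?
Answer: 121696982/1034596949 ≈ 0.11763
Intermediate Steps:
p = -6 (p = -3 - 3 = -6)
((9613 - ((5778 + 2026) + 5996)) + p*y(18))/(-38962 + 1/(-18099 - 8455)) = ((9613 - ((5778 + 2026) + 5996)) - 6*66)/(-38962 + 1/(-18099 - 8455)) = ((9613 - (7804 + 5996)) - 396)/(-38962 + 1/(-26554)) = ((9613 - 1*13800) - 396)/(-38962 - 1/26554) = ((9613 - 13800) - 396)/(-1034596949/26554) = (-4187 - 396)*(-26554/1034596949) = -4583*(-26554/1034596949) = 121696982/1034596949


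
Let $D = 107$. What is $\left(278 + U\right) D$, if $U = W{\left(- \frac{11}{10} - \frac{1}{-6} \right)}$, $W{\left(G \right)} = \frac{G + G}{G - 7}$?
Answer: $\frac{506110}{17} \approx 29771.0$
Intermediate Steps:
$W{\left(G \right)} = \frac{2 G}{-7 + G}$
$U = \frac{4}{17}$ ($U = \frac{2 \left(- \frac{11}{10} - \frac{1}{-6}\right)}{-7 - \left(- \frac{1}{6} + \frac{11}{10}\right)} = \frac{2 \left(\left(-11\right) \frac{1}{10} - - \frac{1}{6}\right)}{-7 - \frac{14}{15}} = \frac{2 \left(- \frac{11}{10} + \frac{1}{6}\right)}{-7 + \left(- \frac{11}{10} + \frac{1}{6}\right)} = 2 \left(- \frac{14}{15}\right) \frac{1}{-7 - \frac{14}{15}} = 2 \left(- \frac{14}{15}\right) \frac{1}{- \frac{119}{15}} = 2 \left(- \frac{14}{15}\right) \left(- \frac{15}{119}\right) = \frac{4}{17} \approx 0.23529$)
$\left(278 + U\right) D = \left(278 + \frac{4}{17}\right) 107 = \frac{4730}{17} \cdot 107 = \frac{506110}{17}$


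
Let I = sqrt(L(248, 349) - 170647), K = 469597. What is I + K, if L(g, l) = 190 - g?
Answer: 469597 + I*sqrt(170705) ≈ 4.696e+5 + 413.16*I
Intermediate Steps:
I = I*sqrt(170705) (I = sqrt((190 - 1*248) - 170647) = sqrt((190 - 248) - 170647) = sqrt(-58 - 170647) = sqrt(-170705) = I*sqrt(170705) ≈ 413.16*I)
I + K = I*sqrt(170705) + 469597 = 469597 + I*sqrt(170705)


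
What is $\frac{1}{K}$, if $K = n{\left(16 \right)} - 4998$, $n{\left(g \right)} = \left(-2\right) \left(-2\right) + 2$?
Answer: $- \frac{1}{4992} \approx -0.00020032$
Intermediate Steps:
$n{\left(g \right)} = 6$ ($n{\left(g \right)} = 4 + 2 = 6$)
$K = -4992$ ($K = 6 - 4998 = -4992$)
$\frac{1}{K} = \frac{1}{-4992} = - \frac{1}{4992}$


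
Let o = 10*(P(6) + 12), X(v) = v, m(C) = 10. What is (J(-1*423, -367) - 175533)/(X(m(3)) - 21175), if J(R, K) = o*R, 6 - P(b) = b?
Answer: 75431/7055 ≈ 10.692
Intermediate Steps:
P(b) = 6 - b
o = 120 (o = 10*((6 - 1*6) + 12) = 10*((6 - 6) + 12) = 10*(0 + 12) = 10*12 = 120)
J(R, K) = 120*R
(J(-1*423, -367) - 175533)/(X(m(3)) - 21175) = (120*(-1*423) - 175533)/(10 - 21175) = (120*(-423) - 175533)/(-21165) = (-50760 - 175533)*(-1/21165) = -226293*(-1/21165) = 75431/7055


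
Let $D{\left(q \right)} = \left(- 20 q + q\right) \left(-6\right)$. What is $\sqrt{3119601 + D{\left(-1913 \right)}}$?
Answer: $3 \sqrt{322391} \approx 1703.4$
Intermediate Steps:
$D{\left(q \right)} = 114 q$ ($D{\left(q \right)} = - 19 q \left(-6\right) = 114 q$)
$\sqrt{3119601 + D{\left(-1913 \right)}} = \sqrt{3119601 + 114 \left(-1913\right)} = \sqrt{3119601 - 218082} = \sqrt{2901519} = 3 \sqrt{322391}$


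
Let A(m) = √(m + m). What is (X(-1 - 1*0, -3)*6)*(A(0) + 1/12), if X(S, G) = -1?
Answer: -½ ≈ -0.50000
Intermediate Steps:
A(m) = √2*√m (A(m) = √(2*m) = √2*√m)
(X(-1 - 1*0, -3)*6)*(A(0) + 1/12) = (-1*6)*(√2*√0 + 1/12) = -6*(√2*0 + 1/12) = -6*(0 + 1/12) = -6*1/12 = -½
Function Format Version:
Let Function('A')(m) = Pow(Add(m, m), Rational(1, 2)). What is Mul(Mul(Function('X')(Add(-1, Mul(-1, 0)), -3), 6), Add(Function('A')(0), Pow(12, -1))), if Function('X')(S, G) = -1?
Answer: Rational(-1, 2) ≈ -0.50000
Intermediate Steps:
Function('A')(m) = Mul(Pow(2, Rational(1, 2)), Pow(m, Rational(1, 2))) (Function('A')(m) = Pow(Mul(2, m), Rational(1, 2)) = Mul(Pow(2, Rational(1, 2)), Pow(m, Rational(1, 2))))
Mul(Mul(Function('X')(Add(-1, Mul(-1, 0)), -3), 6), Add(Function('A')(0), Pow(12, -1))) = Mul(Mul(-1, 6), Add(Mul(Pow(2, Rational(1, 2)), Pow(0, Rational(1, 2))), Pow(12, -1))) = Mul(-6, Add(Mul(Pow(2, Rational(1, 2)), 0), Rational(1, 12))) = Mul(-6, Add(0, Rational(1, 12))) = Mul(-6, Rational(1, 12)) = Rational(-1, 2)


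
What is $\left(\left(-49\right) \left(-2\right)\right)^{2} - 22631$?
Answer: $-13027$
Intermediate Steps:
$\left(\left(-49\right) \left(-2\right)\right)^{2} - 22631 = 98^{2} - 22631 = 9604 - 22631 = -13027$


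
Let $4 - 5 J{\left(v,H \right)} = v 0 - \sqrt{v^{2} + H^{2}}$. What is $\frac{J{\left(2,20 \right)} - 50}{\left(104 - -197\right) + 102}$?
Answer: $- \frac{246}{2015} + \frac{2 \sqrt{101}}{2015} \approx -0.11211$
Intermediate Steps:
$J{\left(v,H \right)} = \frac{4}{5} + \frac{\sqrt{H^{2} + v^{2}}}{5}$ ($J{\left(v,H \right)} = \frac{4}{5} - \frac{v 0 - \sqrt{v^{2} + H^{2}}}{5} = \frac{4}{5} - \frac{0 - \sqrt{H^{2} + v^{2}}}{5} = \frac{4}{5} - \frac{\left(-1\right) \sqrt{H^{2} + v^{2}}}{5} = \frac{4}{5} + \frac{\sqrt{H^{2} + v^{2}}}{5}$)
$\frac{J{\left(2,20 \right)} - 50}{\left(104 - -197\right) + 102} = \frac{\left(\frac{4}{5} + \frac{\sqrt{20^{2} + 2^{2}}}{5}\right) - 50}{\left(104 - -197\right) + 102} = \frac{\left(\frac{4}{5} + \frac{\sqrt{400 + 4}}{5}\right) - 50}{\left(104 + 197\right) + 102} = \frac{\left(\frac{4}{5} + \frac{\sqrt{404}}{5}\right) - 50}{301 + 102} = \frac{\left(\frac{4}{5} + \frac{2 \sqrt{101}}{5}\right) - 50}{403} = \frac{- \frac{246}{5} + \frac{2 \sqrt{101}}{5}}{403} = - \frac{246}{2015} + \frac{2 \sqrt{101}}{2015}$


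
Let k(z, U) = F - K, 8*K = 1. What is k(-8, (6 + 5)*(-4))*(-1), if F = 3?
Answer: -23/8 ≈ -2.8750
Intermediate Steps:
K = ⅛ (K = (⅛)*1 = ⅛ ≈ 0.12500)
k(z, U) = 23/8 (k(z, U) = 3 - 1*⅛ = 3 - ⅛ = 23/8)
k(-8, (6 + 5)*(-4))*(-1) = (23/8)*(-1) = -23/8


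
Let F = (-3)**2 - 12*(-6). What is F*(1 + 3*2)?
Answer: 567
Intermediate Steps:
F = 81 (F = 9 + 72 = 81)
F*(1 + 3*2) = 81*(1 + 3*2) = 81*(1 + 6) = 81*7 = 567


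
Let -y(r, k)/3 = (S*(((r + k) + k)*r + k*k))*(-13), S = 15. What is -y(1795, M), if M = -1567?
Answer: -30410640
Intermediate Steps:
y(r, k) = 585*k² + 585*r*(r + 2*k) (y(r, k) = -3*15*(((r + k) + k)*r + k*k)*(-13) = -3*15*(((k + r) + k)*r + k²)*(-13) = -3*15*((r + 2*k)*r + k²)*(-13) = -3*15*(r*(r + 2*k) + k²)*(-13) = -3*15*(k² + r*(r + 2*k))*(-13) = -3*(15*k² + 15*r*(r + 2*k))*(-13) = -3*(-195*k² - 195*r*(r + 2*k)) = 585*k² + 585*r*(r + 2*k))
-y(1795, M) = -(585*(-1567)² + 585*1795² + 1170*(-1567)*1795) = -(585*2455489 + 585*3222025 - 3290935050) = -(1436461065 + 1884884625 - 3290935050) = -1*30410640 = -30410640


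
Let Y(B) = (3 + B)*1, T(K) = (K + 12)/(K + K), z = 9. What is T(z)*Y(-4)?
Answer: -7/6 ≈ -1.1667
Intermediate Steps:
T(K) = (12 + K)/(2*K) (T(K) = (12 + K)/((2*K)) = (12 + K)*(1/(2*K)) = (12 + K)/(2*K))
Y(B) = 3 + B
T(z)*Y(-4) = ((½)*(12 + 9)/9)*(3 - 4) = ((½)*(⅑)*21)*(-1) = (7/6)*(-1) = -7/6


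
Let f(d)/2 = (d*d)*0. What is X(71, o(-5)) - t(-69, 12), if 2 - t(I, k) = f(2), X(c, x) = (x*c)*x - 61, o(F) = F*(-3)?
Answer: 15912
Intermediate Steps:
o(F) = -3*F
X(c, x) = -61 + c*x**2 (X(c, x) = (c*x)*x - 61 = c*x**2 - 61 = -61 + c*x**2)
f(d) = 0 (f(d) = 2*((d*d)*0) = 2*(d**2*0) = 2*0 = 0)
t(I, k) = 2 (t(I, k) = 2 - 1*0 = 2 + 0 = 2)
X(71, o(-5)) - t(-69, 12) = (-61 + 71*(-3*(-5))**2) - 1*2 = (-61 + 71*15**2) - 2 = (-61 + 71*225) - 2 = (-61 + 15975) - 2 = 15914 - 2 = 15912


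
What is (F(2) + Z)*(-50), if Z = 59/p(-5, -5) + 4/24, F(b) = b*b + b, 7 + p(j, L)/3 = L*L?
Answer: -9800/27 ≈ -362.96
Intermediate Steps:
p(j, L) = -21 + 3*L² (p(j, L) = -21 + 3*(L*L) = -21 + 3*L²)
F(b) = b + b² (F(b) = b² + b = b + b²)
Z = 34/27 (Z = 59/(-21 + 3*(-5)²) + 4/24 = 59/(-21 + 3*25) + 4*(1/24) = 59/(-21 + 75) + ⅙ = 59/54 + ⅙ = 34/27 ≈ 1.2593)
(F(2) + Z)*(-50) = (2*(1 + 2) + 34/27)*(-50) = (2*3 + 34/27)*(-50) = (6 + 34/27)*(-50) = (196/27)*(-50) = -9800/27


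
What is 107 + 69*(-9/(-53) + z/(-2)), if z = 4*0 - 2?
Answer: 9949/53 ≈ 187.72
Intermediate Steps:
z = -2 (z = 0 - 2 = -2)
107 + 69*(-9/(-53) + z/(-2)) = 107 + 69*(-9/(-53) - 2/(-2)) = 107 + 69*(-9*(-1/53) - 2*(-½)) = 107 + 69*(9/53 + 1) = 107 + 69*(62/53) = 107 + 4278/53 = 9949/53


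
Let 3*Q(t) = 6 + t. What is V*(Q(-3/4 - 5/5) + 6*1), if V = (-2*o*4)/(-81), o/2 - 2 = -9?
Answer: -2492/243 ≈ -10.255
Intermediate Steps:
o = -14 (o = 4 + 2*(-9) = 4 - 18 = -14)
Q(t) = 2 + t/3 (Q(t) = (6 + t)/3 = 2 + t/3)
V = -112/81 (V = (-2*(-14)*4)/(-81) = (28*4)*(-1/81) = 112*(-1/81) = -112/81 ≈ -1.3827)
V*(Q(-3/4 - 5/5) + 6*1) = -112*((2 + (-3/4 - 5/5)/3) + 6*1)/81 = -112*((2 + (-3*¼ - 5*⅕)/3) + 6)/81 = -112*((2 + (-¾ - 1)/3) + 6)/81 = -112*((2 + (⅓)*(-7/4)) + 6)/81 = -112*((2 - 7/12) + 6)/81 = -112*(17/12 + 6)/81 = -112/81*89/12 = -2492/243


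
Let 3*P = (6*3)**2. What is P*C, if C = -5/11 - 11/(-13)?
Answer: 6048/143 ≈ 42.294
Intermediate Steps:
P = 108 (P = (6*3)**2/3 = (1/3)*18**2 = (1/3)*324 = 108)
C = 56/143 (C = -5*1/11 - 11*(-1/13) = -5/11 + 11/13 = 56/143 ≈ 0.39161)
P*C = 108*(56/143) = 6048/143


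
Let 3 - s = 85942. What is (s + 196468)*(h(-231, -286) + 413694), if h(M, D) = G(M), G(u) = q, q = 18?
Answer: 45727173648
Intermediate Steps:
s = -85939 (s = 3 - 1*85942 = 3 - 85942 = -85939)
G(u) = 18
h(M, D) = 18
(s + 196468)*(h(-231, -286) + 413694) = (-85939 + 196468)*(18 + 413694) = 110529*413712 = 45727173648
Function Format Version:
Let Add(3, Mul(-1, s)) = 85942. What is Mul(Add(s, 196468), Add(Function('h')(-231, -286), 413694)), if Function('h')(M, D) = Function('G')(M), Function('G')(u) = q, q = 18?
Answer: 45727173648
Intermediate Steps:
s = -85939 (s = Add(3, Mul(-1, 85942)) = Add(3, -85942) = -85939)
Function('G')(u) = 18
Function('h')(M, D) = 18
Mul(Add(s, 196468), Add(Function('h')(-231, -286), 413694)) = Mul(Add(-85939, 196468), Add(18, 413694)) = Mul(110529, 413712) = 45727173648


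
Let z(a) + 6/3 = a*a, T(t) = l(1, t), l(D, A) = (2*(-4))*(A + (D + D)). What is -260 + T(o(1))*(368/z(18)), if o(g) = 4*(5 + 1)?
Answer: -3484/7 ≈ -497.71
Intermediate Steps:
o(g) = 24 (o(g) = 4*6 = 24)
l(D, A) = -16*D - 8*A (l(D, A) = -8*(A + 2*D) = -16*D - 8*A)
T(t) = -16 - 8*t (T(t) = -16*1 - 8*t = -16 - 8*t)
z(a) = -2 + a² (z(a) = -2 + a*a = -2 + a²)
-260 + T(o(1))*(368/z(18)) = -260 + (-16 - 8*24)*(368/(-2 + 18²)) = -260 + (-16 - 192)*(368/(-2 + 324)) = -260 - 76544/322 = -260 - 208*8/7 = -260 - 1664/7 = -3484/7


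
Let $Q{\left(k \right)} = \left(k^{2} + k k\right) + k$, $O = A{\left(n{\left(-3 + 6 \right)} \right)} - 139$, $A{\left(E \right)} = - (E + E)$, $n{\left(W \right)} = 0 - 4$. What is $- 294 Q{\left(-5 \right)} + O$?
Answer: $-13361$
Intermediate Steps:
$n{\left(W \right)} = -4$ ($n{\left(W \right)} = 0 - 4 = -4$)
$A{\left(E \right)} = - 2 E$
$O = -131$ ($O = \left(-2\right) \left(-4\right) - 139 = 8 - 139 = -131$)
$Q{\left(k \right)} = k + 2 k^{2}$ ($Q{\left(k \right)} = \left(k^{2} + k^{2}\right) + k = 2 k^{2} + k = k + 2 k^{2}$)
$- 294 Q{\left(-5 \right)} + O = - 294 \left(- 5 \left(1 + 2 \left(-5\right)\right)\right) - 131 = - 294 \left(- 5 \left(1 - 10\right)\right) - 131 = - 294 \left(\left(-5\right) \left(-9\right)\right) - 131 = \left(-294\right) 45 - 131 = -13230 - 131 = -13361$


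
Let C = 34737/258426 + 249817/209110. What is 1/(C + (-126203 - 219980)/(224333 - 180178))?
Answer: -39768539904555/258936589522367 ≈ -0.15358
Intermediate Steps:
C = 5985255176/4503288405 (C = 34737*(1/258426) + 249817*(1/209110) = 11579/86142 + 249817/209110 = 5985255176/4503288405 ≈ 1.3291)
1/(C + (-126203 - 219980)/(224333 - 180178)) = 1/(5985255176/4503288405 + (-126203 - 219980)/(224333 - 180178)) = 1/(5985255176/4503288405 - 346183/44155) = 1/(-258936589522367/39768539904555) = -39768539904555/258936589522367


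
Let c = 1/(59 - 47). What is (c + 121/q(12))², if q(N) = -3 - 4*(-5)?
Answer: 2157961/41616 ≈ 51.854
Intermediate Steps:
q(N) = 17 (q(N) = -3 + 20 = 17)
c = 1/12 ≈ 0.083333
(c + 121/q(12))² = (1/12 + 121/17)² = (1469/204)² = 2157961/41616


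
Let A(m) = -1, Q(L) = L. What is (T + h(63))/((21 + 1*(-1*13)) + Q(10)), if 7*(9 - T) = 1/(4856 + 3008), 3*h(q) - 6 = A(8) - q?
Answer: -1706491/2972592 ≈ -0.57407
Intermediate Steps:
h(q) = 5/3 - q/3 (h(q) = 2 + (-1 - q)/3 = 2 + (-⅓ - q/3) = 5/3 - q/3)
T = 495431/55048 (T = 9 - 1/(7*(4856 + 3008)) = 9 - ⅐/7864 = 9 - ⅐*1/7864 = 9 - 1/55048 = 495431/55048 ≈ 9.0000)
(T + h(63))/((21 + 1*(-1*13)) + Q(10)) = (495431/55048 + (5/3 - ⅓*63))/((21 + 1*(-1*13)) + 10) = (495431/55048 + (5/3 - 21))/((21 + 1*(-13)) + 10) = (495431/55048 - 58/3)/((21 - 13) + 10) = -1706491/(165144*(8 + 10)) = -1706491/165144/18 = -1706491/165144*1/18 = -1706491/2972592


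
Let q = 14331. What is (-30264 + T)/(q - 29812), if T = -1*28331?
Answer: 58595/15481 ≈ 3.7850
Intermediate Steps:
T = -28331
(-30264 + T)/(q - 29812) = (-30264 - 28331)/(14331 - 29812) = -58595/(-15481) = -58595*(-1/15481) = 58595/15481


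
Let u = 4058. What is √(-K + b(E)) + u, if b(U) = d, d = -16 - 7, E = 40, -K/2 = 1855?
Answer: 4058 + √3687 ≈ 4118.7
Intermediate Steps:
K = -3710 (K = -2*1855 = -3710)
d = -23
b(U) = -23
√(-K + b(E)) + u = √(-1*(-3710) - 23) + 4058 = √(3710 - 23) + 4058 = √3687 + 4058 = 4058 + √3687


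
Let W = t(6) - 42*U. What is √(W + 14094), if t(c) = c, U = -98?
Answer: 6*√506 ≈ 134.97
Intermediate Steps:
W = 4122 (W = 6 - 42*(-98) = 6 + 4116 = 4122)
√(W + 14094) = √(4122 + 14094) = √18216 = 6*√506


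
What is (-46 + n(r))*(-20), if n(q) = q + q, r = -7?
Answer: 1200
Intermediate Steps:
n(q) = 2*q
(-46 + n(r))*(-20) = (-46 + 2*(-7))*(-20) = (-46 - 14)*(-20) = -60*(-20) = 1200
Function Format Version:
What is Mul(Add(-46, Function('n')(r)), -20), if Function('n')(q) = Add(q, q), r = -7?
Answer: 1200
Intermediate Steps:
Function('n')(q) = Mul(2, q)
Mul(Add(-46, Function('n')(r)), -20) = Mul(Add(-46, Mul(2, -7)), -20) = Mul(Add(-46, -14), -20) = Mul(-60, -20) = 1200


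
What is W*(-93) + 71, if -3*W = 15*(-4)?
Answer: -1789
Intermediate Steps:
W = 20 (W = -5*(-4) = -⅓*(-60) = 20)
W*(-93) + 71 = 20*(-93) + 71 = -1860 + 71 = -1789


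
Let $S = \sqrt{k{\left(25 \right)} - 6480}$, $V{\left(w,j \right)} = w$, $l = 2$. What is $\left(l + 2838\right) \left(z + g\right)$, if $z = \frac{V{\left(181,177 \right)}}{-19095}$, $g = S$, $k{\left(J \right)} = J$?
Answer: $- \frac{102808}{3819} + 2840 i \sqrt{6455} \approx -26.92 + 2.2817 \cdot 10^{5} i$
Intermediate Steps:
$S = i \sqrt{6455}$ ($S = \sqrt{25 - 6480} = \sqrt{-6455} = i \sqrt{6455} \approx 80.343 i$)
$g = i \sqrt{6455} \approx 80.343 i$
$z = - \frac{181}{19095}$ ($z = \frac{181}{-19095} = 181 \left(- \frac{1}{19095}\right) = - \frac{181}{19095} \approx -0.0094789$)
$\left(l + 2838\right) \left(z + g\right) = \left(2 + 2838\right) \left(- \frac{181}{19095} + i \sqrt{6455}\right) = 2840 \left(- \frac{181}{19095} + i \sqrt{6455}\right) = - \frac{102808}{3819} + 2840 i \sqrt{6455}$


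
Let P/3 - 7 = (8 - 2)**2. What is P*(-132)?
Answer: -17028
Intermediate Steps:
P = 129 (P = 21 + 3*(8 - 2)**2 = 21 + 3*6**2 = 21 + 3*36 = 21 + 108 = 129)
P*(-132) = 129*(-132) = -17028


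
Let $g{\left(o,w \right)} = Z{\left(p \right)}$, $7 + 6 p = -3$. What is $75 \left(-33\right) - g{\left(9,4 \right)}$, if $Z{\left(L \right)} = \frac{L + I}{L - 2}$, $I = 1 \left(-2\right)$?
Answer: $-2476$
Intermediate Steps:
$p = - \frac{5}{3}$ ($p = - \frac{7}{6} + \frac{1}{6} \left(-3\right) = - \frac{7}{6} - \frac{1}{2} = - \frac{5}{3} \approx -1.6667$)
$I = -2$
$Z{\left(L \right)} = 1$ ($Z{\left(L \right)} = \frac{L - 2}{L - 2} = \frac{-2 + L}{-2 + L} = 1$)
$g{\left(o,w \right)} = 1$
$75 \left(-33\right) - g{\left(9,4 \right)} = 75 \left(-33\right) - 1 = -2475 - 1 = -2476$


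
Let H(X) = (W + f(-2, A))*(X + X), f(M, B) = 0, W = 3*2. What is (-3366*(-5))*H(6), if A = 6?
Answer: 1211760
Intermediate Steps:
W = 6
H(X) = 12*X (H(X) = (6 + 0)*(X + X) = 6*(2*X) = 12*X)
(-3366*(-5))*H(6) = (-3366*(-5))*(12*6) = -187*(-90)*72 = 16830*72 = 1211760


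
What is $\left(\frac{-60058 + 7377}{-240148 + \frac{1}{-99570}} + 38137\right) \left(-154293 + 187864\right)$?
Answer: $\frac{30614049791204915017}{23911536361} \approx 1.2803 \cdot 10^{9}$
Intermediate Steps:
$\left(\frac{-60058 + 7377}{-240148 + \frac{1}{-99570}} + 38137\right) \left(-154293 + 187864\right) = \left(- \frac{52681}{-240148 - \frac{1}{99570}} + 38137\right) 33571 = \left(- \frac{52681}{- \frac{23911536361}{99570}} + 38137\right) 33571 = \left(\left(-52681\right) \left(- \frac{99570}{23911536361}\right) + 38137\right) 33571 = \left(\frac{5245447170}{23911536361} + 38137\right) 33571 = \frac{911919507646627}{23911536361} \cdot 33571 = \frac{30614049791204915017}{23911536361}$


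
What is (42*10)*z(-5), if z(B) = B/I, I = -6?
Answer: 350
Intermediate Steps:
z(B) = -B/6 (z(B) = B/(-6) = B*(-1/6) = -B/6)
(42*10)*z(-5) = (42*10)*(-1/6*(-5)) = 420*(5/6) = 350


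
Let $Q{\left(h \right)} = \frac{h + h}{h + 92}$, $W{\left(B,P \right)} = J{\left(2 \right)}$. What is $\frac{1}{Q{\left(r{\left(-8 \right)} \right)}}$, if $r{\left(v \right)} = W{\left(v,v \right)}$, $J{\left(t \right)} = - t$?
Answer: $- \frac{45}{2} \approx -22.5$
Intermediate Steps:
$W{\left(B,P \right)} = -2$ ($W{\left(B,P \right)} = \left(-1\right) 2 = -2$)
$r{\left(v \right)} = -2$
$Q{\left(h \right)} = \frac{2 h}{92 + h}$
$\frac{1}{Q{\left(r{\left(-8 \right)} \right)}} = \frac{1}{2 \left(-2\right) \frac{1}{92 - 2}} = \frac{1}{2 \left(-2\right) \frac{1}{90}} = \frac{1}{- \frac{2}{45}} = - \frac{45}{2}$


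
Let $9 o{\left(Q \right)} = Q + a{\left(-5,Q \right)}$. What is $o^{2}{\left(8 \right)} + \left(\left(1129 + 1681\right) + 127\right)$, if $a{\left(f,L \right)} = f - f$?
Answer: $\frac{237961}{81} \approx 2937.8$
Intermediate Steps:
$a{\left(f,L \right)} = 0$
$o{\left(Q \right)} = \frac{Q}{9}$ ($o{\left(Q \right)} = \frac{Q + 0}{9} = \frac{Q}{9}$)
$o^{2}{\left(8 \right)} + \left(\left(1129 + 1681\right) + 127\right) = \left(\frac{1}{9} \cdot 8\right)^{2} + \left(\left(1129 + 1681\right) + 127\right) = \left(\frac{8}{9}\right)^{2} + \left(2810 + 127\right) = \frac{64}{81} + 2937 = \frac{237961}{81}$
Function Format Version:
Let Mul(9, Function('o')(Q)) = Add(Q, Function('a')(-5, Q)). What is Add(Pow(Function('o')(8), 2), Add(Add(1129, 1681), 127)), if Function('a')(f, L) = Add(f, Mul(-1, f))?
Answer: Rational(237961, 81) ≈ 2937.8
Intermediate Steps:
Function('a')(f, L) = 0
Function('o')(Q) = Mul(Rational(1, 9), Q) (Function('o')(Q) = Mul(Rational(1, 9), Add(Q, 0)) = Mul(Rational(1, 9), Q))
Add(Pow(Function('o')(8), 2), Add(Add(1129, 1681), 127)) = Add(Pow(Mul(Rational(1, 9), 8), 2), Add(Add(1129, 1681), 127)) = Add(Pow(Rational(8, 9), 2), Add(2810, 127)) = Add(Rational(64, 81), 2937) = Rational(237961, 81)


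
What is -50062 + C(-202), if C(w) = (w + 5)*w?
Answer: -10268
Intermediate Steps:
C(w) = w*(5 + w) (C(w) = (5 + w)*w = w*(5 + w))
-50062 + C(-202) = -50062 - 202*(5 - 202) = -50062 - 202*(-197) = -50062 + 39794 = -10268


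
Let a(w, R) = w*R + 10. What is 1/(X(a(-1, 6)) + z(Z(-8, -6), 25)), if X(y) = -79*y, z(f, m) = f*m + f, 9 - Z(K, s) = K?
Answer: 1/126 ≈ 0.0079365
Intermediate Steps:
Z(K, s) = 9 - K
z(f, m) = f + f*m
a(w, R) = 10 + R*w (a(w, R) = R*w + 10 = 10 + R*w)
1/(X(a(-1, 6)) + z(Z(-8, -6), 25)) = 1/(-79*(10 + 6*(-1)) + (9 - 1*(-8))*(1 + 25)) = 1/(-79*(10 - 6) + (9 + 8)*26) = 1/(-79*4 + 17*26) = 1/(-316 + 442) = 1/126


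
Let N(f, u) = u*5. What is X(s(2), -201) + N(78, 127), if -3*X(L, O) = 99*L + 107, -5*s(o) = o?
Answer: 9188/15 ≈ 612.53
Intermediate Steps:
s(o) = -o/5
X(L, O) = -107/3 - 33*L (X(L, O) = -(99*L + 107)/3 = -(107 + 99*L)/3 = -107/3 - 33*L)
N(f, u) = 5*u
X(s(2), -201) + N(78, 127) = (-107/3 - (-33)*2/5) + 5*127 = (-107/3 - 33*(-⅖)) + 635 = (-107/3 + 66/5) + 635 = -337/15 + 635 = 9188/15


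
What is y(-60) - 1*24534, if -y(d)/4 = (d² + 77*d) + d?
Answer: -20214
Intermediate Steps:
y(d) = -312*d - 4*d² (y(d) = -4*((d² + 77*d) + d) = -4*(d² + 78*d) = -312*d - 4*d²)
y(-60) - 1*24534 = -4*(-60)*(78 - 60) - 1*24534 = -4*(-60)*18 - 24534 = 4320 - 24534 = -20214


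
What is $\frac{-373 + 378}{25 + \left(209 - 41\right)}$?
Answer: $\frac{5}{193} \approx 0.025907$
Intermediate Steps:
$\frac{-373 + 378}{25 + \left(209 - 41\right)} = \frac{5}{25 + \left(209 - 41\right)} = \frac{5}{25 + 168} = \frac{5}{193}$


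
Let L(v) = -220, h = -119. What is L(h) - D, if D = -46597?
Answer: 46377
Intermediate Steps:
L(h) - D = -220 - 1*(-46597) = -220 + 46597 = 46377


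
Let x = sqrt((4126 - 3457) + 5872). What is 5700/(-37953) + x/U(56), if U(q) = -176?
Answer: -1900/12651 - sqrt(6541)/176 ≈ -0.60971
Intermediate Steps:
x = sqrt(6541) (x = sqrt(669 + 5872) = sqrt(6541) ≈ 80.876)
5700/(-37953) + x/U(56) = 5700/(-37953) + sqrt(6541)/(-176) = 5700*(-1/37953) + sqrt(6541)*(-1/176) = -1900/12651 - sqrt(6541)/176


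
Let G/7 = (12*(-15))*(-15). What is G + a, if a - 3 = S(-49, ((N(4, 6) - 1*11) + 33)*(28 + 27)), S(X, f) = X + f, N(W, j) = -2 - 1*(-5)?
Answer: 20229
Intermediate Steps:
N(W, j) = 3 (N(W, j) = -2 + 5 = 3)
G = 18900 (G = 7*((12*(-15))*(-15)) = 7*(-180*(-15)) = 7*2700 = 18900)
a = 1329 (a = 3 + (-49 + ((3 - 1*11) + 33)*(28 + 27)) = 3 + (-49 + ((3 - 11) + 33)*55) = 3 + (-49 + (-8 + 33)*55) = 3 + (-49 + 25*55) = 3 + (-49 + 1375) = 3 + 1326 = 1329)
G + a = 18900 + 1329 = 20229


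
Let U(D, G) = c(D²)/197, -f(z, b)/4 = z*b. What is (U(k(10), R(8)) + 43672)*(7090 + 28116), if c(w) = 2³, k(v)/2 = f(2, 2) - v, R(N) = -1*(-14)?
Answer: 302891018752/197 ≈ 1.5375e+9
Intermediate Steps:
R(N) = 14
f(z, b) = -4*b*z (f(z, b) = -4*z*b = -4*b*z)
k(v) = -32 - 2*v (k(v) = 2*(-4*2*2 - v) = 2*(-16 - v) = -32 - 2*v)
c(w) = 8
U(D, G) = 8/197
(U(k(10), R(8)) + 43672)*(7090 + 28116) = (8/197 + 43672)*(7090 + 28116) = (8603392/197)*35206 = 302891018752/197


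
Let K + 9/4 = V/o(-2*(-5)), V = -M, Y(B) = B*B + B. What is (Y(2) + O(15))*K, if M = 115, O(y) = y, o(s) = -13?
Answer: 7203/52 ≈ 138.52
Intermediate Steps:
Y(B) = B + B² (Y(B) = B² + B = B + B²)
V = -115 (V = -1*115 = -115)
K = 343/52 (K = -9/4 - 115/(-13) = -9/4 - 115*(-1/13) = -9/4 + 115/13 = 343/52 ≈ 6.5962)
(Y(2) + O(15))*K = (2*(1 + 2) + 15)*(343/52) = (2*3 + 15)*(343/52) = (6 + 15)*(343/52) = 21*(343/52) = 7203/52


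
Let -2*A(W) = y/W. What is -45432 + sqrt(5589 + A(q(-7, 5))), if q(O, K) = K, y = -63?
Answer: -45432 + 3*sqrt(62170)/10 ≈ -45357.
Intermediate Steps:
A(W) = 63/(2*W) (A(W) = -(-63)/(2*W) = 63/(2*W))
-45432 + sqrt(5589 + A(q(-7, 5))) = -45432 + sqrt(5589 + (63/2)/5) = -45432 + sqrt(5589 + (63/2)*(1/5)) = -45432 + sqrt(5589 + 63/10) = -45432 + sqrt(55953/10) = -45432 + 3*sqrt(62170)/10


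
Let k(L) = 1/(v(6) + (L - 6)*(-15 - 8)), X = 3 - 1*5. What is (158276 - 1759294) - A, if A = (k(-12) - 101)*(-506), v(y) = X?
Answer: -340337291/206 ≈ -1.6521e+6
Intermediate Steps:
X = -2 (X = 3 - 5 = -2)
v(y) = -2
k(L) = 1/(136 - 23*L) (k(L) = 1/(-2 + (L - 6)*(-15 - 8)) = 1/(-2 + (-6 + L)*(-23)) = 1/(-2 + (138 - 23*L)) = 1/(136 - 23*L))
A = 10527583/206 (A = (-1/(-136 + 23*(-12)) - 101)*(-506) = (-1/(-136 - 276) - 101)*(-506) = (-1/(-412) - 101)*(-506) = (-1*(-1/412) - 101)*(-506) = (1/412 - 101)*(-506) = -41611/412*(-506) = 10527583/206 ≈ 51105.)
(158276 - 1759294) - A = (158276 - 1759294) - 1*10527583/206 = -1601018 - 10527583/206 = -340337291/206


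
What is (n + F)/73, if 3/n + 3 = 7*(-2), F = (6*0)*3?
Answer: -3/1241 ≈ -0.0024174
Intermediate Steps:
F = 0 (F = 0*3 = 0)
n = -3/17 (n = 3/(-3 + 7*(-2)) = 3/(-3 - 14) = 3/(-17) = 3*(-1/17) = -3/17 ≈ -0.17647)
(n + F)/73 = (-3/17 + 0)/73 = -3/17*1/73 = -3/1241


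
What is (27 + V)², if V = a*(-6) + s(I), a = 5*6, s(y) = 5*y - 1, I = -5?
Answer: 32041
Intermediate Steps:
s(y) = -1 + 5*y
a = 30
V = -206 (V = 30*(-6) + (-1 + 5*(-5)) = -180 + (-1 - 25) = -180 - 26 = -206)
(27 + V)² = (27 - 206)² = (-179)² = 32041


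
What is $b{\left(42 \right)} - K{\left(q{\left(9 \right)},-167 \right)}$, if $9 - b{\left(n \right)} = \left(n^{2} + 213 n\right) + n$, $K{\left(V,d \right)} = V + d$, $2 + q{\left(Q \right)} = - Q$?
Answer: $-10565$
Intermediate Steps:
$q{\left(Q \right)} = -2 - Q$
$b{\left(n \right)} = 9 - n^{2} - 214 n$ ($b{\left(n \right)} = 9 - \left(\left(n^{2} + 213 n\right) + n\right) = 9 - \left(n^{2} + 214 n\right) = 9 - n^{2} - 214 n$)
$b{\left(42 \right)} - K{\left(q{\left(9 \right)},-167 \right)} = \left(9 - 42^{2} - 8988\right) - \left(\left(-2 - 9\right) - 167\right) = \left(9 - 1764 - 8988\right) - \left(\left(-2 - 9\right) - 167\right) = \left(9 - 1764 - 8988\right) - \left(-11 - 167\right) = -10743 - -178 = -10743 + 178 = -10565$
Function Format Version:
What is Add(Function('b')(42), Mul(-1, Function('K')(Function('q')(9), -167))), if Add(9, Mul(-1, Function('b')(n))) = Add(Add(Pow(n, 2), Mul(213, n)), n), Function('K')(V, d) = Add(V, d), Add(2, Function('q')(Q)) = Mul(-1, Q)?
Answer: -10565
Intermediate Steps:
Function('q')(Q) = Add(-2, Mul(-1, Q))
Function('b')(n) = Add(9, Mul(-1, Pow(n, 2)), Mul(-214, n)) (Function('b')(n) = Add(9, Mul(-1, Add(Add(Pow(n, 2), Mul(213, n)), n))) = Add(9, Mul(-1, Add(Pow(n, 2), Mul(214, n)))) = Add(9, Add(Mul(-1, Pow(n, 2)), Mul(-214, n))) = Add(9, Mul(-1, Pow(n, 2)), Mul(-214, n)))
Add(Function('b')(42), Mul(-1, Function('K')(Function('q')(9), -167))) = Add(Add(9, Mul(-1, Pow(42, 2)), Mul(-214, 42)), Mul(-1, Add(Add(-2, Mul(-1, 9)), -167))) = Add(Add(9, Mul(-1, 1764), -8988), Mul(-1, Add(Add(-2, -9), -167))) = Add(Add(9, -1764, -8988), Mul(-1, Add(-11, -167))) = Add(-10743, Mul(-1, -178)) = Add(-10743, 178) = -10565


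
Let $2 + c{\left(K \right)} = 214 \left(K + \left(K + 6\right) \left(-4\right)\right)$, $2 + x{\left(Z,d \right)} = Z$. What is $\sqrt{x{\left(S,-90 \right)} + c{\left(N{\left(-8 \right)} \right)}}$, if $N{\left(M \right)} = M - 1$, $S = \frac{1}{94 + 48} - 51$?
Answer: $\frac{\sqrt{11836410}}{142} \approx 24.228$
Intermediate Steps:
$S = - \frac{7241}{142}$ ($S = \frac{1}{142} - 51 = - \frac{7241}{142} \approx -50.993$)
$N{\left(M \right)} = -1 + M$
$x{\left(Z,d \right)} = -2 + Z$
$c{\left(K \right)} = -5138 - 642 K$ ($c{\left(K \right)} = -2 + 214 \left(K + \left(K + 6\right) \left(-4\right)\right) = -2 + 214 \left(K + \left(6 + K\right) \left(-4\right)\right) = -2 + 214 \left(K - \left(24 + 4 K\right)\right) = -2 + 214 \left(-24 - 3 K\right) = -2 - \left(5136 + 642 K\right) = -5138 - 642 K$)
$\sqrt{x{\left(S,-90 \right)} + c{\left(N{\left(-8 \right)} \right)}} = \sqrt{\left(-2 - \frac{7241}{142}\right) - \left(5138 + 642 \left(-1 - 8\right)\right)} = \sqrt{- \frac{7525}{142} - -640} = \sqrt{- \frac{7525}{142} + \left(-5138 + 5778\right)} = \sqrt{- \frac{7525}{142} + 640} = \sqrt{\frac{83355}{142}} = \frac{\sqrt{11836410}}{142}$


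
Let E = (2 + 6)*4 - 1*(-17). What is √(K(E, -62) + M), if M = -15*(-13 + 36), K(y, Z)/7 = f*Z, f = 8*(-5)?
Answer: √17015 ≈ 130.44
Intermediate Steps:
f = -40
E = 49 (E = 8*4 + 17 = 32 + 17 = 49)
K(y, Z) = -280*Z (K(y, Z) = 7*(-40*Z) = -280*Z)
M = -345 (M = -15*23 = -345)
√(K(E, -62) + M) = √(-280*(-62) - 345) = √(17360 - 345) = √17015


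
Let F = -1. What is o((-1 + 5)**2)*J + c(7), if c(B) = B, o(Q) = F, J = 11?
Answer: -4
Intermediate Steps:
o(Q) = -1
o((-1 + 5)**2)*J + c(7) = -1*11 + 7 = -11 + 7 = -4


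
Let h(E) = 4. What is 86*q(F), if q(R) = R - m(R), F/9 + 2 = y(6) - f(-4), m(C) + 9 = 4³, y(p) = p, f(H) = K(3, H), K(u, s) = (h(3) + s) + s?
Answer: 1462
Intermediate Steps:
K(u, s) = 4 + 2*s (K(u, s) = (4 + s) + s = 4 + 2*s)
f(H) = 4 + 2*H
m(C) = 55 (m(C) = -9 + 4³ = -9 + 64 = 55)
F = 72 (F = -18 + 9*(6 - (4 + 2*(-4))) = -18 + 9*(6 - (4 - 8)) = -18 + 9*(6 - 1*(-4)) = -18 + 9*(6 + 4) = -18 + 9*10 = -18 + 90 = 72)
q(R) = -55 + R (q(R) = R - 1*55 = R - 55 = -55 + R)
86*q(F) = 86*(-55 + 72) = 86*17 = 1462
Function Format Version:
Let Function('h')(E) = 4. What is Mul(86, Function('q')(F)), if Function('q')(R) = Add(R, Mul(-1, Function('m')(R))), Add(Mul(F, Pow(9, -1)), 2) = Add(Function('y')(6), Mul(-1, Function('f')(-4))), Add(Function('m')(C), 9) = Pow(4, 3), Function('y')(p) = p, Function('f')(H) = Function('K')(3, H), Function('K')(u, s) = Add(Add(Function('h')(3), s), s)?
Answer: 1462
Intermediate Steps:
Function('K')(u, s) = Add(4, Mul(2, s)) (Function('K')(u, s) = Add(Add(4, s), s) = Add(4, Mul(2, s)))
Function('f')(H) = Add(4, Mul(2, H))
Function('m')(C) = 55 (Function('m')(C) = Add(-9, Pow(4, 3)) = Add(-9, 64) = 55)
F = 72 (F = Add(-18, Mul(9, Add(6, Mul(-1, Add(4, Mul(2, -4)))))) = Add(-18, Mul(9, Add(6, Mul(-1, Add(4, -8))))) = Add(-18, Mul(9, Add(6, Mul(-1, -4)))) = Add(-18, Mul(9, Add(6, 4))) = Add(-18, Mul(9, 10)) = Add(-18, 90) = 72)
Function('q')(R) = Add(-55, R) (Function('q')(R) = Add(R, Mul(-1, 55)) = Add(R, -55) = Add(-55, R))
Mul(86, Function('q')(F)) = Mul(86, Add(-55, 72)) = Mul(86, 17) = 1462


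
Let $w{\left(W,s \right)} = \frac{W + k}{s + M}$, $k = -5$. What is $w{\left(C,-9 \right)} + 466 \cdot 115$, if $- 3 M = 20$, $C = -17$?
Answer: $\frac{2518796}{47} \approx 53591.0$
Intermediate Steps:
$M = - \frac{20}{3}$ ($M = \left(- \frac{1}{3}\right) 20 = - \frac{20}{3} \approx -6.6667$)
$w{\left(W,s \right)} = \frac{-5 + W}{- \frac{20}{3} + s}$ ($w{\left(W,s \right)} = \frac{W - 5}{s - \frac{20}{3}} = \frac{-5 + W}{- \frac{20}{3} + s}$)
$w{\left(C,-9 \right)} + 466 \cdot 115 = \frac{3 \left(-5 - 17\right)}{-20 + 3 \left(-9\right)} + 466 \cdot 115 = 3 \frac{1}{-20 - 27} \left(-22\right) + 53590 = 3 \frac{1}{-47} \left(-22\right) + 53590 = 3 \left(- \frac{1}{47}\right) \left(-22\right) + 53590 = \frac{66}{47} + 53590 = \frac{2518796}{47}$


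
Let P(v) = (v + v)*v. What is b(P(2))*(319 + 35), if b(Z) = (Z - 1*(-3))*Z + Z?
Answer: 33984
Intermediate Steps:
P(v) = 2*v² (P(v) = (2*v)*v = 2*v²)
b(Z) = Z + Z*(3 + Z) (b(Z) = (Z + 3)*Z + Z = (3 + Z)*Z + Z = Z*(3 + Z) + Z = Z + Z*(3 + Z))
b(P(2))*(319 + 35) = ((2*2²)*(4 + 2*2²))*(319 + 35) = ((2*4)*(4 + 2*4))*354 = (8*(4 + 8))*354 = (8*12)*354 = 96*354 = 33984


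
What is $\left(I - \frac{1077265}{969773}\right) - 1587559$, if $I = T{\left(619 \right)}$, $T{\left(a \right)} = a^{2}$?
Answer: $- \frac{166856248417}{138539} \approx -1.2044 \cdot 10^{6}$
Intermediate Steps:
$I = 383161$ ($I = 619^{2} = 383161$)
$\left(I - \frac{1077265}{969773}\right) - 1587559 = \left(383161 - \frac{1077265}{969773}\right) - 1587559 = \left(383161 - \frac{153895}{138539}\right) - 1587559 = \frac{53082587884}{138539} - 1587559 = - \frac{166856248417}{138539}$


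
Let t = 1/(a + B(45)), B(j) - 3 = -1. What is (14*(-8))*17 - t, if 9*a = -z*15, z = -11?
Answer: -116147/61 ≈ -1904.0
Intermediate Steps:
B(j) = 2 (B(j) = 3 - 1 = 2)
a = 55/3 (a = (-1*(-11)*15)/9 = (11*15)/9 = (1/9)*165 = 55/3 ≈ 18.333)
t = 3/61 (t = 1/(55/3 + 2) = 1/(61/3) = 3/61 ≈ 0.049180)
(14*(-8))*17 - t = (14*(-8))*17 - 1*3/61 = -112*17 - 3/61 = -1904 - 3/61 = -116147/61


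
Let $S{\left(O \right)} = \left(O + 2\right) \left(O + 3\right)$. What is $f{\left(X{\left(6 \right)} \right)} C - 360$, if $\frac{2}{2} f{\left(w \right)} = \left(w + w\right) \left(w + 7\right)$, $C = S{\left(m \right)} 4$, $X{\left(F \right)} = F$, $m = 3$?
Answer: $18360$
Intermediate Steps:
$S{\left(O \right)} = \left(2 + O\right) \left(3 + O\right)$
$C = 120$ ($C = \left(6 + 3^{2} + 5 \cdot 3\right) 4 = \left(6 + 9 + 15\right) 4 = 30 \cdot 4 = 120$)
$f{\left(w \right)} = 2 w \left(7 + w\right)$ ($f{\left(w \right)} = \left(w + w\right) \left(w + 7\right) = 2 w \left(7 + w\right)$)
$f{\left(X{\left(6 \right)} \right)} C - 360 = 2 \cdot 6 \left(7 + 6\right) 120 - 360 = 2 \cdot 6 \cdot 13 \cdot 120 - 360 = 156 \cdot 120 - 360 = 18720 - 360 = 18360$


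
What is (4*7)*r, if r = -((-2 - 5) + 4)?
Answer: 84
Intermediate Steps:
r = 3 (r = -(-7 + 4) = -1*(-3) = 3)
(4*7)*r = (4*7)*3 = 28*3 = 84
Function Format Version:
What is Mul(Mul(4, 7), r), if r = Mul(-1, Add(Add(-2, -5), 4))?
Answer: 84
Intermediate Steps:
r = 3 (r = Mul(-1, Add(-7, 4)) = Mul(-1, -3) = 3)
Mul(Mul(4, 7), r) = Mul(Mul(4, 7), 3) = Mul(28, 3) = 84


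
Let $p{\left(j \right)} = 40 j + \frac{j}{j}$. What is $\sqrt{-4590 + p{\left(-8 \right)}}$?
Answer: $i \sqrt{4909} \approx 70.064 i$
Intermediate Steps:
$p{\left(j \right)} = 1 + 40 j$ ($p{\left(j \right)} = 40 j + 1 = 1 + 40 j$)
$\sqrt{-4590 + p{\left(-8 \right)}} = \sqrt{-4590 + \left(1 + 40 \left(-8\right)\right)} = \sqrt{-4590 + \left(1 - 320\right)} = \sqrt{-4590 - 319} = \sqrt{-4909} = i \sqrt{4909}$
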